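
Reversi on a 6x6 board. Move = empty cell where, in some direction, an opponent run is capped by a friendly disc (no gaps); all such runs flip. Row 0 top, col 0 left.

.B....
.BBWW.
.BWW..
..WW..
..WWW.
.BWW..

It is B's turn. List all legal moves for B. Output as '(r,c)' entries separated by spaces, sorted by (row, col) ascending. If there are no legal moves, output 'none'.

Answer: (1,5) (2,4) (3,4) (5,4) (5,5)

Derivation:
(0,2): no bracket -> illegal
(0,3): no bracket -> illegal
(0,4): no bracket -> illegal
(0,5): no bracket -> illegal
(1,5): flips 2 -> legal
(2,4): flips 4 -> legal
(2,5): no bracket -> illegal
(3,1): no bracket -> illegal
(3,4): flips 1 -> legal
(3,5): no bracket -> illegal
(4,1): no bracket -> illegal
(4,5): no bracket -> illegal
(5,4): flips 4 -> legal
(5,5): flips 3 -> legal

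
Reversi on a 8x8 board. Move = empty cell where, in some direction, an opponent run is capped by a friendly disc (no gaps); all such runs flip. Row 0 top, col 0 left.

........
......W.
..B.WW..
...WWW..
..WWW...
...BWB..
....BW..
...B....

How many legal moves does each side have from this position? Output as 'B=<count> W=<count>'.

Answer: B=6 W=9

Derivation:
-- B to move --
(0,5): no bracket -> illegal
(0,6): no bracket -> illegal
(0,7): no bracket -> illegal
(1,3): no bracket -> illegal
(1,4): flips 4 -> legal
(1,5): no bracket -> illegal
(1,7): no bracket -> illegal
(2,3): flips 2 -> legal
(2,6): flips 2 -> legal
(2,7): no bracket -> illegal
(3,1): flips 1 -> legal
(3,2): no bracket -> illegal
(3,6): no bracket -> illegal
(4,1): no bracket -> illegal
(4,5): no bracket -> illegal
(4,6): no bracket -> illegal
(5,1): no bracket -> illegal
(5,2): no bracket -> illegal
(5,6): no bracket -> illegal
(6,3): no bracket -> illegal
(6,6): flips 1 -> legal
(7,4): no bracket -> illegal
(7,5): flips 1 -> legal
(7,6): no bracket -> illegal
B mobility = 6
-- W to move --
(1,1): flips 1 -> legal
(1,2): no bracket -> illegal
(1,3): no bracket -> illegal
(2,1): no bracket -> illegal
(2,3): no bracket -> illegal
(3,1): no bracket -> illegal
(3,2): no bracket -> illegal
(4,5): flips 1 -> legal
(4,6): no bracket -> illegal
(5,2): flips 1 -> legal
(5,6): flips 1 -> legal
(6,2): flips 1 -> legal
(6,3): flips 2 -> legal
(6,6): flips 1 -> legal
(7,2): no bracket -> illegal
(7,4): flips 1 -> legal
(7,5): flips 2 -> legal
W mobility = 9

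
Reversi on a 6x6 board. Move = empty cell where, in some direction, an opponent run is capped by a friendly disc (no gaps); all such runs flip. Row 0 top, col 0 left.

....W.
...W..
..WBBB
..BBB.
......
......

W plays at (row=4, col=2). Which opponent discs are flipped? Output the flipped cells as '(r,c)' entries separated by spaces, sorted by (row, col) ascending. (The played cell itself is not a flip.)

Dir NW: first cell '.' (not opp) -> no flip
Dir N: opp run (3,2) capped by W -> flip
Dir NE: opp run (3,3) (2,4), next='.' -> no flip
Dir W: first cell '.' (not opp) -> no flip
Dir E: first cell '.' (not opp) -> no flip
Dir SW: first cell '.' (not opp) -> no flip
Dir S: first cell '.' (not opp) -> no flip
Dir SE: first cell '.' (not opp) -> no flip

Answer: (3,2)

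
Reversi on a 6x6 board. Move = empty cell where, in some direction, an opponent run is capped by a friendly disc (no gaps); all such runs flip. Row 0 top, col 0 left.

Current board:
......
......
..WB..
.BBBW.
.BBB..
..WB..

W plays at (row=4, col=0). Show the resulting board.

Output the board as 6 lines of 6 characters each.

Answer: ......
......
..WB..
.WBBW.
WBBB..
..WB..

Derivation:
Place W at (4,0); scan 8 dirs for brackets.
Dir NW: edge -> no flip
Dir N: first cell '.' (not opp) -> no flip
Dir NE: opp run (3,1) capped by W -> flip
Dir W: edge -> no flip
Dir E: opp run (4,1) (4,2) (4,3), next='.' -> no flip
Dir SW: edge -> no flip
Dir S: first cell '.' (not opp) -> no flip
Dir SE: first cell '.' (not opp) -> no flip
All flips: (3,1)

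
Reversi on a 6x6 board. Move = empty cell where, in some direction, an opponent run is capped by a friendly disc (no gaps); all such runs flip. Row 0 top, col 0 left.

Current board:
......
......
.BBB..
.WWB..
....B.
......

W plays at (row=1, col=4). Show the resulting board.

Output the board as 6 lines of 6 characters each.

Answer: ......
....W.
.BBW..
.WWB..
....B.
......

Derivation:
Place W at (1,4); scan 8 dirs for brackets.
Dir NW: first cell '.' (not opp) -> no flip
Dir N: first cell '.' (not opp) -> no flip
Dir NE: first cell '.' (not opp) -> no flip
Dir W: first cell '.' (not opp) -> no flip
Dir E: first cell '.' (not opp) -> no flip
Dir SW: opp run (2,3) capped by W -> flip
Dir S: first cell '.' (not opp) -> no flip
Dir SE: first cell '.' (not opp) -> no flip
All flips: (2,3)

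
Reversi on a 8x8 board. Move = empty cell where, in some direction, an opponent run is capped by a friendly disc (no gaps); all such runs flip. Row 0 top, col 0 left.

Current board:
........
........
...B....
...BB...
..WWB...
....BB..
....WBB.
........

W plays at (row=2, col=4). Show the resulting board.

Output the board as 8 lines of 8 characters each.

Place W at (2,4); scan 8 dirs for brackets.
Dir NW: first cell '.' (not opp) -> no flip
Dir N: first cell '.' (not opp) -> no flip
Dir NE: first cell '.' (not opp) -> no flip
Dir W: opp run (2,3), next='.' -> no flip
Dir E: first cell '.' (not opp) -> no flip
Dir SW: opp run (3,3) capped by W -> flip
Dir S: opp run (3,4) (4,4) (5,4) capped by W -> flip
Dir SE: first cell '.' (not opp) -> no flip
All flips: (3,3) (3,4) (4,4) (5,4)

Answer: ........
........
...BW...
...WW...
..WWW...
....WB..
....WBB.
........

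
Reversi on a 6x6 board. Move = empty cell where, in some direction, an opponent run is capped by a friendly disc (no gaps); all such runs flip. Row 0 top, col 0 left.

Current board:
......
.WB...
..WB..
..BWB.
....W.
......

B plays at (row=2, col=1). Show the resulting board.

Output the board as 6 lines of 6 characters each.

Answer: ......
.WB...
.BBB..
..BWB.
....W.
......

Derivation:
Place B at (2,1); scan 8 dirs for brackets.
Dir NW: first cell '.' (not opp) -> no flip
Dir N: opp run (1,1), next='.' -> no flip
Dir NE: first cell 'B' (not opp) -> no flip
Dir W: first cell '.' (not opp) -> no flip
Dir E: opp run (2,2) capped by B -> flip
Dir SW: first cell '.' (not opp) -> no flip
Dir S: first cell '.' (not opp) -> no flip
Dir SE: first cell 'B' (not opp) -> no flip
All flips: (2,2)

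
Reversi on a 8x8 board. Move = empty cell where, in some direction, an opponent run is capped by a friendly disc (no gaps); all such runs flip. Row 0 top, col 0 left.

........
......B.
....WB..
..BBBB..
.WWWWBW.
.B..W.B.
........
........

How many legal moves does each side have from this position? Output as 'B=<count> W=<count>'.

Answer: B=16 W=9

Derivation:
-- B to move --
(1,3): flips 1 -> legal
(1,4): flips 1 -> legal
(1,5): flips 1 -> legal
(2,3): flips 1 -> legal
(3,0): no bracket -> illegal
(3,1): flips 1 -> legal
(3,6): flips 1 -> legal
(3,7): no bracket -> illegal
(4,0): flips 4 -> legal
(4,7): flips 1 -> legal
(5,0): flips 1 -> legal
(5,2): flips 2 -> legal
(5,3): flips 2 -> legal
(5,5): flips 1 -> legal
(5,7): flips 1 -> legal
(6,3): flips 1 -> legal
(6,4): flips 2 -> legal
(6,5): flips 2 -> legal
B mobility = 16
-- W to move --
(0,5): no bracket -> illegal
(0,6): no bracket -> illegal
(0,7): flips 3 -> legal
(1,4): no bracket -> illegal
(1,5): no bracket -> illegal
(1,7): no bracket -> illegal
(2,1): flips 1 -> legal
(2,2): flips 2 -> legal
(2,3): flips 2 -> legal
(2,6): flips 2 -> legal
(2,7): no bracket -> illegal
(3,1): no bracket -> illegal
(3,6): flips 1 -> legal
(4,0): no bracket -> illegal
(4,7): no bracket -> illegal
(5,0): no bracket -> illegal
(5,2): no bracket -> illegal
(5,5): no bracket -> illegal
(5,7): no bracket -> illegal
(6,0): flips 1 -> legal
(6,1): flips 1 -> legal
(6,2): no bracket -> illegal
(6,5): no bracket -> illegal
(6,6): flips 1 -> legal
(6,7): no bracket -> illegal
W mobility = 9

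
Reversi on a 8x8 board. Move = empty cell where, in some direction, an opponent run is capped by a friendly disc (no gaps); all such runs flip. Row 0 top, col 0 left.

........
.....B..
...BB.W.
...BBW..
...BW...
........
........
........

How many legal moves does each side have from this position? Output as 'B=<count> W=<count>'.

Answer: B=6 W=6

Derivation:
-- B to move --
(1,6): no bracket -> illegal
(1,7): no bracket -> illegal
(2,5): no bracket -> illegal
(2,7): no bracket -> illegal
(3,6): flips 1 -> legal
(3,7): flips 1 -> legal
(4,5): flips 1 -> legal
(4,6): flips 1 -> legal
(5,3): no bracket -> illegal
(5,4): flips 1 -> legal
(5,5): flips 1 -> legal
B mobility = 6
-- W to move --
(0,4): flips 1 -> legal
(0,5): no bracket -> illegal
(0,6): no bracket -> illegal
(1,2): no bracket -> illegal
(1,3): flips 1 -> legal
(1,4): flips 2 -> legal
(1,6): no bracket -> illegal
(2,2): flips 1 -> legal
(2,5): no bracket -> illegal
(3,2): flips 2 -> legal
(4,2): flips 1 -> legal
(4,5): no bracket -> illegal
(5,2): no bracket -> illegal
(5,3): no bracket -> illegal
(5,4): no bracket -> illegal
W mobility = 6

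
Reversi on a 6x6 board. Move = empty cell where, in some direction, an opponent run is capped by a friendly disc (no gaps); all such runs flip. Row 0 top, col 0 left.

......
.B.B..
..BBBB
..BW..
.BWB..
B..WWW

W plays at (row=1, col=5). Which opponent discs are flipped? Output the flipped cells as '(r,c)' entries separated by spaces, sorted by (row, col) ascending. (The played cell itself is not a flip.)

Dir NW: first cell '.' (not opp) -> no flip
Dir N: first cell '.' (not opp) -> no flip
Dir NE: edge -> no flip
Dir W: first cell '.' (not opp) -> no flip
Dir E: edge -> no flip
Dir SW: opp run (2,4) capped by W -> flip
Dir S: opp run (2,5), next='.' -> no flip
Dir SE: edge -> no flip

Answer: (2,4)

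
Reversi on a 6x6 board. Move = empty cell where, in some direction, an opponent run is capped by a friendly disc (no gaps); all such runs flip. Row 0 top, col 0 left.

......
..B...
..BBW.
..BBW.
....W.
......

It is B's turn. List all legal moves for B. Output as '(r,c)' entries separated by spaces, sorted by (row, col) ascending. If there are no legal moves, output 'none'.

(1,3): no bracket -> illegal
(1,4): no bracket -> illegal
(1,5): flips 1 -> legal
(2,5): flips 1 -> legal
(3,5): flips 1 -> legal
(4,3): no bracket -> illegal
(4,5): flips 1 -> legal
(5,3): no bracket -> illegal
(5,4): no bracket -> illegal
(5,5): flips 1 -> legal

Answer: (1,5) (2,5) (3,5) (4,5) (5,5)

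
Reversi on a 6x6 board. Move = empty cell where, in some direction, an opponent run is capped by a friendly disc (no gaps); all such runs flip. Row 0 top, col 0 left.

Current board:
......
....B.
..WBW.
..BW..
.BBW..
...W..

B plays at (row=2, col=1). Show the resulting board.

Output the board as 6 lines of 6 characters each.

Answer: ......
....B.
.BBBW.
..BW..
.BBW..
...W..

Derivation:
Place B at (2,1); scan 8 dirs for brackets.
Dir NW: first cell '.' (not opp) -> no flip
Dir N: first cell '.' (not opp) -> no flip
Dir NE: first cell '.' (not opp) -> no flip
Dir W: first cell '.' (not opp) -> no flip
Dir E: opp run (2,2) capped by B -> flip
Dir SW: first cell '.' (not opp) -> no flip
Dir S: first cell '.' (not opp) -> no flip
Dir SE: first cell 'B' (not opp) -> no flip
All flips: (2,2)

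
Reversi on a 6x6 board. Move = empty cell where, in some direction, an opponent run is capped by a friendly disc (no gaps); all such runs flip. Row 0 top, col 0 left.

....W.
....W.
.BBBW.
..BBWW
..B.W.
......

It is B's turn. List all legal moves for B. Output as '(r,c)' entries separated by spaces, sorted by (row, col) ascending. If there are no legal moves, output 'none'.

Answer: (0,5) (1,5) (2,5) (4,5) (5,5)

Derivation:
(0,3): no bracket -> illegal
(0,5): flips 1 -> legal
(1,3): no bracket -> illegal
(1,5): flips 1 -> legal
(2,5): flips 1 -> legal
(4,3): no bracket -> illegal
(4,5): flips 1 -> legal
(5,3): no bracket -> illegal
(5,4): no bracket -> illegal
(5,5): flips 1 -> legal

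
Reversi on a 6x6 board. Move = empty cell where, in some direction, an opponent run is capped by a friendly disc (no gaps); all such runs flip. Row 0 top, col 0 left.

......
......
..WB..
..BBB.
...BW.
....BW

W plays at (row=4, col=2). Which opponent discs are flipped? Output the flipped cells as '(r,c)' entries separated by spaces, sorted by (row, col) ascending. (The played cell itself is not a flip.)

Dir NW: first cell '.' (not opp) -> no flip
Dir N: opp run (3,2) capped by W -> flip
Dir NE: opp run (3,3), next='.' -> no flip
Dir W: first cell '.' (not opp) -> no flip
Dir E: opp run (4,3) capped by W -> flip
Dir SW: first cell '.' (not opp) -> no flip
Dir S: first cell '.' (not opp) -> no flip
Dir SE: first cell '.' (not opp) -> no flip

Answer: (3,2) (4,3)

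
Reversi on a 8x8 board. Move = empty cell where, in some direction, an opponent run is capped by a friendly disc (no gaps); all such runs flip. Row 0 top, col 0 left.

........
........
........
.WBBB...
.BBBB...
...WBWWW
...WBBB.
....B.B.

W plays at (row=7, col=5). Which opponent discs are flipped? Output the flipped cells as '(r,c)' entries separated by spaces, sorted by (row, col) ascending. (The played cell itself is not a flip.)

Dir NW: opp run (6,4) capped by W -> flip
Dir N: opp run (6,5) capped by W -> flip
Dir NE: opp run (6,6) capped by W -> flip
Dir W: opp run (7,4), next='.' -> no flip
Dir E: opp run (7,6), next='.' -> no flip
Dir SW: edge -> no flip
Dir S: edge -> no flip
Dir SE: edge -> no flip

Answer: (6,4) (6,5) (6,6)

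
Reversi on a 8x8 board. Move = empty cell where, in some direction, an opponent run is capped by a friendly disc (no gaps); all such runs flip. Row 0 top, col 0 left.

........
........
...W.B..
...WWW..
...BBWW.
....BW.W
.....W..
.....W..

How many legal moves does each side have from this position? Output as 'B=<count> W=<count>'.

-- B to move --
(1,2): no bracket -> illegal
(1,3): flips 2 -> legal
(1,4): no bracket -> illegal
(2,2): flips 1 -> legal
(2,4): flips 1 -> legal
(2,6): flips 1 -> legal
(3,2): no bracket -> illegal
(3,6): flips 1 -> legal
(3,7): no bracket -> illegal
(4,2): no bracket -> illegal
(4,7): flips 2 -> legal
(5,6): flips 1 -> legal
(6,4): no bracket -> illegal
(6,6): flips 1 -> legal
(6,7): no bracket -> illegal
(7,4): no bracket -> illegal
(7,6): flips 1 -> legal
B mobility = 9
-- W to move --
(1,4): no bracket -> illegal
(1,5): flips 1 -> legal
(1,6): flips 1 -> legal
(2,4): no bracket -> illegal
(2,6): no bracket -> illegal
(3,2): flips 2 -> legal
(3,6): no bracket -> illegal
(4,2): flips 2 -> legal
(5,2): flips 1 -> legal
(5,3): flips 3 -> legal
(6,3): flips 1 -> legal
(6,4): flips 2 -> legal
W mobility = 8

Answer: B=9 W=8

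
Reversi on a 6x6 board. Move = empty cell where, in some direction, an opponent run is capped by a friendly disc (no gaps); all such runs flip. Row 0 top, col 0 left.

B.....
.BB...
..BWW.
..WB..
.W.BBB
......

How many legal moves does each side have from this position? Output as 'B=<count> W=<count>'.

-- B to move --
(1,3): flips 1 -> legal
(1,4): no bracket -> illegal
(1,5): flips 1 -> legal
(2,1): flips 1 -> legal
(2,5): flips 2 -> legal
(3,0): no bracket -> illegal
(3,1): flips 1 -> legal
(3,4): flips 1 -> legal
(3,5): no bracket -> illegal
(4,0): no bracket -> illegal
(4,2): flips 1 -> legal
(5,0): no bracket -> illegal
(5,1): no bracket -> illegal
(5,2): no bracket -> illegal
B mobility = 7
-- W to move --
(0,1): flips 1 -> legal
(0,2): flips 2 -> legal
(0,3): no bracket -> illegal
(1,0): no bracket -> illegal
(1,3): no bracket -> illegal
(2,0): no bracket -> illegal
(2,1): flips 1 -> legal
(3,1): no bracket -> illegal
(3,4): flips 1 -> legal
(3,5): no bracket -> illegal
(4,2): flips 1 -> legal
(5,2): no bracket -> illegal
(5,3): flips 2 -> legal
(5,4): flips 1 -> legal
(5,5): no bracket -> illegal
W mobility = 7

Answer: B=7 W=7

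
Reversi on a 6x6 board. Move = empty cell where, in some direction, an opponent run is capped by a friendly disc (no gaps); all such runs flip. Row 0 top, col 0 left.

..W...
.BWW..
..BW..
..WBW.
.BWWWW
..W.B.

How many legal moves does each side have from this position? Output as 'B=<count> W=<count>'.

-- B to move --
(0,1): no bracket -> illegal
(0,3): flips 2 -> legal
(0,4): flips 1 -> legal
(1,4): flips 4 -> legal
(2,1): flips 2 -> legal
(2,4): flips 3 -> legal
(2,5): no bracket -> illegal
(3,1): flips 1 -> legal
(3,5): flips 1 -> legal
(5,1): flips 1 -> legal
(5,3): flips 1 -> legal
(5,5): flips 1 -> legal
B mobility = 10
-- W to move --
(0,0): flips 3 -> legal
(0,1): no bracket -> illegal
(1,0): flips 1 -> legal
(2,0): flips 1 -> legal
(2,1): flips 1 -> legal
(2,4): flips 1 -> legal
(3,0): flips 1 -> legal
(3,1): flips 1 -> legal
(4,0): flips 1 -> legal
(5,0): flips 1 -> legal
(5,1): no bracket -> illegal
(5,3): no bracket -> illegal
(5,5): no bracket -> illegal
W mobility = 9

Answer: B=10 W=9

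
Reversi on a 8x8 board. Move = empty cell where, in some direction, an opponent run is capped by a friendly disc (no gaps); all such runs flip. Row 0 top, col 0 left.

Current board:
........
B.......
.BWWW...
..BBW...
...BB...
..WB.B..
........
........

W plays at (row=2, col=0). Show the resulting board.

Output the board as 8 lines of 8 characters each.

Place W at (2,0); scan 8 dirs for brackets.
Dir NW: edge -> no flip
Dir N: opp run (1,0), next='.' -> no flip
Dir NE: first cell '.' (not opp) -> no flip
Dir W: edge -> no flip
Dir E: opp run (2,1) capped by W -> flip
Dir SW: edge -> no flip
Dir S: first cell '.' (not opp) -> no flip
Dir SE: first cell '.' (not opp) -> no flip
All flips: (2,1)

Answer: ........
B.......
WWWWW...
..BBW...
...BB...
..WB.B..
........
........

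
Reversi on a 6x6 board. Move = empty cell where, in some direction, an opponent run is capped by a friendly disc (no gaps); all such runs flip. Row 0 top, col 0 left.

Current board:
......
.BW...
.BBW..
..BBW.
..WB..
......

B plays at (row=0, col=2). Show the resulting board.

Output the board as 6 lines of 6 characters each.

Answer: ..B...
.BB...
.BBW..
..BBW.
..WB..
......

Derivation:
Place B at (0,2); scan 8 dirs for brackets.
Dir NW: edge -> no flip
Dir N: edge -> no flip
Dir NE: edge -> no flip
Dir W: first cell '.' (not opp) -> no flip
Dir E: first cell '.' (not opp) -> no flip
Dir SW: first cell 'B' (not opp) -> no flip
Dir S: opp run (1,2) capped by B -> flip
Dir SE: first cell '.' (not opp) -> no flip
All flips: (1,2)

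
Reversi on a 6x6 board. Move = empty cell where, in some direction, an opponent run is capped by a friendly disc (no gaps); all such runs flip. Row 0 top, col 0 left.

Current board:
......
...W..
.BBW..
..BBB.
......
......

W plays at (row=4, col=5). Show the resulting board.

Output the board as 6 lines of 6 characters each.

Place W at (4,5); scan 8 dirs for brackets.
Dir NW: opp run (3,4) capped by W -> flip
Dir N: first cell '.' (not opp) -> no flip
Dir NE: edge -> no flip
Dir W: first cell '.' (not opp) -> no flip
Dir E: edge -> no flip
Dir SW: first cell '.' (not opp) -> no flip
Dir S: first cell '.' (not opp) -> no flip
Dir SE: edge -> no flip
All flips: (3,4)

Answer: ......
...W..
.BBW..
..BBW.
.....W
......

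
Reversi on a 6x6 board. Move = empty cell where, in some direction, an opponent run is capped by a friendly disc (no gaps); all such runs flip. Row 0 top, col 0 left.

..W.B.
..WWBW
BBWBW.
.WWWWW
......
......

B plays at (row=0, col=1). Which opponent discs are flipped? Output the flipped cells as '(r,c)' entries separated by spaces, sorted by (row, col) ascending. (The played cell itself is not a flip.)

Dir NW: edge -> no flip
Dir N: edge -> no flip
Dir NE: edge -> no flip
Dir W: first cell '.' (not opp) -> no flip
Dir E: opp run (0,2), next='.' -> no flip
Dir SW: first cell '.' (not opp) -> no flip
Dir S: first cell '.' (not opp) -> no flip
Dir SE: opp run (1,2) capped by B -> flip

Answer: (1,2)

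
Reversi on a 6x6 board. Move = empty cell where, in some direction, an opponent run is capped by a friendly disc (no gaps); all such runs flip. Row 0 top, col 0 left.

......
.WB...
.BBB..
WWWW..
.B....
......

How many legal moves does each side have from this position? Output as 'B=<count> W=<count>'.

-- B to move --
(0,0): flips 1 -> legal
(0,1): flips 1 -> legal
(0,2): no bracket -> illegal
(1,0): flips 1 -> legal
(2,0): no bracket -> illegal
(2,4): no bracket -> illegal
(3,4): no bracket -> illegal
(4,0): flips 1 -> legal
(4,2): flips 1 -> legal
(4,3): flips 2 -> legal
(4,4): flips 1 -> legal
B mobility = 7
-- W to move --
(0,1): no bracket -> illegal
(0,2): flips 2 -> legal
(0,3): flips 2 -> legal
(1,0): flips 1 -> legal
(1,3): flips 3 -> legal
(1,4): flips 1 -> legal
(2,0): no bracket -> illegal
(2,4): no bracket -> illegal
(3,4): no bracket -> illegal
(4,0): no bracket -> illegal
(4,2): no bracket -> illegal
(5,0): flips 1 -> legal
(5,1): flips 1 -> legal
(5,2): flips 1 -> legal
W mobility = 8

Answer: B=7 W=8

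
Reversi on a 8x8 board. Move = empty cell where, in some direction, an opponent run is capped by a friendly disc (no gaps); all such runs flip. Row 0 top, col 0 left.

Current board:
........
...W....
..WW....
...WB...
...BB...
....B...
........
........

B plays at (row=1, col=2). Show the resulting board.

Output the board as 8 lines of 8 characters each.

Place B at (1,2); scan 8 dirs for brackets.
Dir NW: first cell '.' (not opp) -> no flip
Dir N: first cell '.' (not opp) -> no flip
Dir NE: first cell '.' (not opp) -> no flip
Dir W: first cell '.' (not opp) -> no flip
Dir E: opp run (1,3), next='.' -> no flip
Dir SW: first cell '.' (not opp) -> no flip
Dir S: opp run (2,2), next='.' -> no flip
Dir SE: opp run (2,3) capped by B -> flip
All flips: (2,3)

Answer: ........
..BW....
..WB....
...WB...
...BB...
....B...
........
........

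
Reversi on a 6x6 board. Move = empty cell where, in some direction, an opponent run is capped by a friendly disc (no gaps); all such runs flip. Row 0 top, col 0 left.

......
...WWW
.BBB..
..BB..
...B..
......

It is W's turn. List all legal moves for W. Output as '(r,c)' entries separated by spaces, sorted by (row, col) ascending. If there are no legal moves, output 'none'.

(1,0): no bracket -> illegal
(1,1): no bracket -> illegal
(1,2): no bracket -> illegal
(2,0): no bracket -> illegal
(2,4): no bracket -> illegal
(3,0): no bracket -> illegal
(3,1): flips 1 -> legal
(3,4): no bracket -> illegal
(4,1): flips 2 -> legal
(4,2): no bracket -> illegal
(4,4): no bracket -> illegal
(5,2): no bracket -> illegal
(5,3): flips 3 -> legal
(5,4): no bracket -> illegal

Answer: (3,1) (4,1) (5,3)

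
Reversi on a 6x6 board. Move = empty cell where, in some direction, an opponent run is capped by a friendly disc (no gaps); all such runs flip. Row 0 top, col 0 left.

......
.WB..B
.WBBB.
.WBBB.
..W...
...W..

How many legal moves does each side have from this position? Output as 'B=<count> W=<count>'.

-- B to move --
(0,0): flips 1 -> legal
(0,1): no bracket -> illegal
(0,2): no bracket -> illegal
(1,0): flips 2 -> legal
(2,0): flips 1 -> legal
(3,0): flips 2 -> legal
(4,0): flips 1 -> legal
(4,1): no bracket -> illegal
(4,3): no bracket -> illegal
(4,4): no bracket -> illegal
(5,1): flips 1 -> legal
(5,2): flips 1 -> legal
(5,4): no bracket -> illegal
B mobility = 7
-- W to move --
(0,1): no bracket -> illegal
(0,2): flips 3 -> legal
(0,3): flips 1 -> legal
(0,4): no bracket -> illegal
(0,5): no bracket -> illegal
(1,3): flips 2 -> legal
(1,4): no bracket -> illegal
(2,5): flips 3 -> legal
(3,5): flips 3 -> legal
(4,1): no bracket -> illegal
(4,3): flips 1 -> legal
(4,4): flips 2 -> legal
(4,5): no bracket -> illegal
W mobility = 7

Answer: B=7 W=7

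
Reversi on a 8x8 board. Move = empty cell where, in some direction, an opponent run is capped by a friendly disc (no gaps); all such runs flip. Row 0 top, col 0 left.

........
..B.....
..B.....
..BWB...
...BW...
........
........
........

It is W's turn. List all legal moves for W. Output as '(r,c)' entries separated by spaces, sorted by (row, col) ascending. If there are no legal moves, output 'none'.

Answer: (1,1) (2,4) (3,1) (3,5) (4,2) (5,3)

Derivation:
(0,1): no bracket -> illegal
(0,2): no bracket -> illegal
(0,3): no bracket -> illegal
(1,1): flips 1 -> legal
(1,3): no bracket -> illegal
(2,1): no bracket -> illegal
(2,3): no bracket -> illegal
(2,4): flips 1 -> legal
(2,5): no bracket -> illegal
(3,1): flips 1 -> legal
(3,5): flips 1 -> legal
(4,1): no bracket -> illegal
(4,2): flips 1 -> legal
(4,5): no bracket -> illegal
(5,2): no bracket -> illegal
(5,3): flips 1 -> legal
(5,4): no bracket -> illegal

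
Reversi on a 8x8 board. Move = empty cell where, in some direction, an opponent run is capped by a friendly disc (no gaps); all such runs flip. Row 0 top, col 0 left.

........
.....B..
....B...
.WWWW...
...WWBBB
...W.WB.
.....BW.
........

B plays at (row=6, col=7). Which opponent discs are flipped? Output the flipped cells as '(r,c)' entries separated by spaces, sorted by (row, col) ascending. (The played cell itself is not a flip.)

Answer: (6,6)

Derivation:
Dir NW: first cell 'B' (not opp) -> no flip
Dir N: first cell '.' (not opp) -> no flip
Dir NE: edge -> no flip
Dir W: opp run (6,6) capped by B -> flip
Dir E: edge -> no flip
Dir SW: first cell '.' (not opp) -> no flip
Dir S: first cell '.' (not opp) -> no flip
Dir SE: edge -> no flip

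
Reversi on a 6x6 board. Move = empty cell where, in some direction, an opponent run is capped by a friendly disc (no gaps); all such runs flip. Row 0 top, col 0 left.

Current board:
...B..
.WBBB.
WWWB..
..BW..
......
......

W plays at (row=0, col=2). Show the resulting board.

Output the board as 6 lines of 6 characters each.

Place W at (0,2); scan 8 dirs for brackets.
Dir NW: edge -> no flip
Dir N: edge -> no flip
Dir NE: edge -> no flip
Dir W: first cell '.' (not opp) -> no flip
Dir E: opp run (0,3), next='.' -> no flip
Dir SW: first cell 'W' (not opp) -> no flip
Dir S: opp run (1,2) capped by W -> flip
Dir SE: opp run (1,3), next='.' -> no flip
All flips: (1,2)

Answer: ..WB..
.WWBB.
WWWB..
..BW..
......
......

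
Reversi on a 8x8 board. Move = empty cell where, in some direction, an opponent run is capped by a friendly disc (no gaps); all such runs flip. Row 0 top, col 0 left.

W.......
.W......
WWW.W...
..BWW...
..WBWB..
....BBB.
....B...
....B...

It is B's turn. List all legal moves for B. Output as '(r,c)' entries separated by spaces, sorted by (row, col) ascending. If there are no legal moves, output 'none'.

Answer: (1,0) (1,2) (1,4) (2,3) (2,5) (3,5) (4,1) (5,2)

Derivation:
(0,1): no bracket -> illegal
(0,2): no bracket -> illegal
(1,0): flips 1 -> legal
(1,2): flips 1 -> legal
(1,3): no bracket -> illegal
(1,4): flips 3 -> legal
(1,5): no bracket -> illegal
(2,3): flips 2 -> legal
(2,5): flips 1 -> legal
(3,0): no bracket -> illegal
(3,1): no bracket -> illegal
(3,5): flips 2 -> legal
(4,1): flips 1 -> legal
(5,1): no bracket -> illegal
(5,2): flips 1 -> legal
(5,3): no bracket -> illegal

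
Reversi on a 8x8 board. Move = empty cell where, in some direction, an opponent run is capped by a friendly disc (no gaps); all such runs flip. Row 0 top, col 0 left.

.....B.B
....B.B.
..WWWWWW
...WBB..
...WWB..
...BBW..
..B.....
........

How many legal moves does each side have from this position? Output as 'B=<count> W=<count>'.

Answer: B=10 W=11

Derivation:
-- B to move --
(1,1): no bracket -> illegal
(1,2): flips 1 -> legal
(1,3): flips 4 -> legal
(1,5): flips 1 -> legal
(1,7): flips 1 -> legal
(2,1): no bracket -> illegal
(3,1): no bracket -> illegal
(3,2): flips 3 -> legal
(3,6): flips 2 -> legal
(3,7): no bracket -> illegal
(4,2): flips 2 -> legal
(4,6): no bracket -> illegal
(5,2): flips 1 -> legal
(5,6): flips 1 -> legal
(6,4): no bracket -> illegal
(6,5): flips 1 -> legal
(6,6): no bracket -> illegal
B mobility = 10
-- W to move --
(0,3): flips 1 -> legal
(0,4): flips 1 -> legal
(0,6): flips 1 -> legal
(1,3): no bracket -> illegal
(1,5): no bracket -> illegal
(1,7): no bracket -> illegal
(3,6): flips 2 -> legal
(4,2): no bracket -> illegal
(4,6): flips 2 -> legal
(5,1): no bracket -> illegal
(5,2): flips 2 -> legal
(5,6): flips 2 -> legal
(6,1): no bracket -> illegal
(6,3): flips 1 -> legal
(6,4): flips 1 -> legal
(6,5): flips 1 -> legal
(7,1): flips 2 -> legal
(7,2): no bracket -> illegal
(7,3): no bracket -> illegal
W mobility = 11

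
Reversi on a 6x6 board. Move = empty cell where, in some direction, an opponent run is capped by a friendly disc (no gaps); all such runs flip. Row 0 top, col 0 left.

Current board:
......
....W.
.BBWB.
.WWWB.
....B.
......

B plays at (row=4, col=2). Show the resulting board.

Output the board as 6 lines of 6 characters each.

Answer: ......
....W.
.BBWB.
.WBBB.
..B.B.
......

Derivation:
Place B at (4,2); scan 8 dirs for brackets.
Dir NW: opp run (3,1), next='.' -> no flip
Dir N: opp run (3,2) capped by B -> flip
Dir NE: opp run (3,3) capped by B -> flip
Dir W: first cell '.' (not opp) -> no flip
Dir E: first cell '.' (not opp) -> no flip
Dir SW: first cell '.' (not opp) -> no flip
Dir S: first cell '.' (not opp) -> no flip
Dir SE: first cell '.' (not opp) -> no flip
All flips: (3,2) (3,3)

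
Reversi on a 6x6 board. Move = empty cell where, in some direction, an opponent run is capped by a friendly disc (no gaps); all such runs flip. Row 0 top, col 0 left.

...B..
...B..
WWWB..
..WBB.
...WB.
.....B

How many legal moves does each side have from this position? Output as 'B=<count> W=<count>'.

-- B to move --
(1,0): no bracket -> illegal
(1,1): flips 1 -> legal
(1,2): no bracket -> illegal
(3,0): no bracket -> illegal
(3,1): flips 2 -> legal
(4,1): flips 1 -> legal
(4,2): flips 1 -> legal
(5,2): flips 1 -> legal
(5,3): flips 1 -> legal
(5,4): no bracket -> illegal
B mobility = 6
-- W to move --
(0,2): no bracket -> illegal
(0,4): flips 1 -> legal
(1,2): no bracket -> illegal
(1,4): flips 1 -> legal
(2,4): flips 1 -> legal
(2,5): flips 1 -> legal
(3,5): flips 2 -> legal
(4,2): no bracket -> illegal
(4,5): flips 1 -> legal
(5,3): no bracket -> illegal
(5,4): no bracket -> illegal
W mobility = 6

Answer: B=6 W=6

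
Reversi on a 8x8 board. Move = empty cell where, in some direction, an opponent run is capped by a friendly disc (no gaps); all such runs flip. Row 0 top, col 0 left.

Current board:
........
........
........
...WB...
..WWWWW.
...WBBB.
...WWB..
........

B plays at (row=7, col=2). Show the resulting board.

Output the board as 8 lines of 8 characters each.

Place B at (7,2); scan 8 dirs for brackets.
Dir NW: first cell '.' (not opp) -> no flip
Dir N: first cell '.' (not opp) -> no flip
Dir NE: opp run (6,3) capped by B -> flip
Dir W: first cell '.' (not opp) -> no flip
Dir E: first cell '.' (not opp) -> no flip
Dir SW: edge -> no flip
Dir S: edge -> no flip
Dir SE: edge -> no flip
All flips: (6,3)

Answer: ........
........
........
...WB...
..WWWWW.
...WBBB.
...BWB..
..B.....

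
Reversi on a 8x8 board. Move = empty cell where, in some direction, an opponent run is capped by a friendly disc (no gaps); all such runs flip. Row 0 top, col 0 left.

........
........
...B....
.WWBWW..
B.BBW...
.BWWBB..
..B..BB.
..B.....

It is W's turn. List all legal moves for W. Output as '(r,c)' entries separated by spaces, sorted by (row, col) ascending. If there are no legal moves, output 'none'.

(1,2): flips 1 -> legal
(1,3): flips 3 -> legal
(1,4): flips 1 -> legal
(2,2): flips 1 -> legal
(2,4): no bracket -> illegal
(3,0): no bracket -> illegal
(4,1): flips 2 -> legal
(4,5): no bracket -> illegal
(4,6): no bracket -> illegal
(5,0): flips 1 -> legal
(5,6): flips 2 -> legal
(5,7): no bracket -> illegal
(6,0): no bracket -> illegal
(6,1): no bracket -> illegal
(6,3): no bracket -> illegal
(6,4): flips 1 -> legal
(6,7): no bracket -> illegal
(7,1): flips 1 -> legal
(7,3): no bracket -> illegal
(7,4): no bracket -> illegal
(7,5): no bracket -> illegal
(7,6): flips 3 -> legal
(7,7): flips 2 -> legal

Answer: (1,2) (1,3) (1,4) (2,2) (4,1) (5,0) (5,6) (6,4) (7,1) (7,6) (7,7)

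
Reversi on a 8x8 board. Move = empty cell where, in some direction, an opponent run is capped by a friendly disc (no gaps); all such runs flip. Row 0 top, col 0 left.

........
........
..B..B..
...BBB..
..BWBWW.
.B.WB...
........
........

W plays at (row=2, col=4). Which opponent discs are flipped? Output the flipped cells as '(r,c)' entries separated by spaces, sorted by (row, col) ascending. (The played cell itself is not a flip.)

Answer: (3,5)

Derivation:
Dir NW: first cell '.' (not opp) -> no flip
Dir N: first cell '.' (not opp) -> no flip
Dir NE: first cell '.' (not opp) -> no flip
Dir W: first cell '.' (not opp) -> no flip
Dir E: opp run (2,5), next='.' -> no flip
Dir SW: opp run (3,3) (4,2) (5,1), next='.' -> no flip
Dir S: opp run (3,4) (4,4) (5,4), next='.' -> no flip
Dir SE: opp run (3,5) capped by W -> flip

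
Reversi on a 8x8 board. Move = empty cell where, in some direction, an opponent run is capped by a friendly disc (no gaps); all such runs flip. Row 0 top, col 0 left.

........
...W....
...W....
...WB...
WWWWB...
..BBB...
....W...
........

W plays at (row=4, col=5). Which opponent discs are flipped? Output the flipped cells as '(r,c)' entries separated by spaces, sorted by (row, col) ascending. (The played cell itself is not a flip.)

Answer: (3,4) (4,4)

Derivation:
Dir NW: opp run (3,4) capped by W -> flip
Dir N: first cell '.' (not opp) -> no flip
Dir NE: first cell '.' (not opp) -> no flip
Dir W: opp run (4,4) capped by W -> flip
Dir E: first cell '.' (not opp) -> no flip
Dir SW: opp run (5,4), next='.' -> no flip
Dir S: first cell '.' (not opp) -> no flip
Dir SE: first cell '.' (not opp) -> no flip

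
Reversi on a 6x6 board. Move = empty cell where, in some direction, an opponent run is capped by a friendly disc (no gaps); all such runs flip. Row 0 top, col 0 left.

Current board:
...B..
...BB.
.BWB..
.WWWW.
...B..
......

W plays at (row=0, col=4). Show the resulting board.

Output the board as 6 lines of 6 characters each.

Answer: ...BW.
...WB.
.BWB..
.WWWW.
...B..
......

Derivation:
Place W at (0,4); scan 8 dirs for brackets.
Dir NW: edge -> no flip
Dir N: edge -> no flip
Dir NE: edge -> no flip
Dir W: opp run (0,3), next='.' -> no flip
Dir E: first cell '.' (not opp) -> no flip
Dir SW: opp run (1,3) capped by W -> flip
Dir S: opp run (1,4), next='.' -> no flip
Dir SE: first cell '.' (not opp) -> no flip
All flips: (1,3)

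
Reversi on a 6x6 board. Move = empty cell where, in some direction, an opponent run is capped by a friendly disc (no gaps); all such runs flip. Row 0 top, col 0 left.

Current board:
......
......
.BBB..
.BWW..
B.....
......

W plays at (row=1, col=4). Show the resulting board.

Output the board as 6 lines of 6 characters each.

Answer: ......
....W.
.BBW..
.BWW..
B.....
......

Derivation:
Place W at (1,4); scan 8 dirs for brackets.
Dir NW: first cell '.' (not opp) -> no flip
Dir N: first cell '.' (not opp) -> no flip
Dir NE: first cell '.' (not opp) -> no flip
Dir W: first cell '.' (not opp) -> no flip
Dir E: first cell '.' (not opp) -> no flip
Dir SW: opp run (2,3) capped by W -> flip
Dir S: first cell '.' (not opp) -> no flip
Dir SE: first cell '.' (not opp) -> no flip
All flips: (2,3)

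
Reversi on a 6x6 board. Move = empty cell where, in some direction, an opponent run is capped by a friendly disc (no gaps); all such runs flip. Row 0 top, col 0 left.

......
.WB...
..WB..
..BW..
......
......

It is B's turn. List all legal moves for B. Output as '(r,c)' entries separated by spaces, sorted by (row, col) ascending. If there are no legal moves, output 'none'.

(0,0): no bracket -> illegal
(0,1): no bracket -> illegal
(0,2): no bracket -> illegal
(1,0): flips 1 -> legal
(1,3): no bracket -> illegal
(2,0): no bracket -> illegal
(2,1): flips 1 -> legal
(2,4): no bracket -> illegal
(3,1): no bracket -> illegal
(3,4): flips 1 -> legal
(4,2): no bracket -> illegal
(4,3): flips 1 -> legal
(4,4): no bracket -> illegal

Answer: (1,0) (2,1) (3,4) (4,3)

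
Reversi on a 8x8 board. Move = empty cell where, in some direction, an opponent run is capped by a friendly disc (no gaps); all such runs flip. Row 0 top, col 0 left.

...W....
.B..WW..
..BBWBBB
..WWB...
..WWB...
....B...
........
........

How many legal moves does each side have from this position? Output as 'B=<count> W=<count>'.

Answer: B=7 W=12

Derivation:
-- B to move --
(0,2): no bracket -> illegal
(0,4): flips 3 -> legal
(0,5): flips 2 -> legal
(0,6): no bracket -> illegal
(1,2): no bracket -> illegal
(1,3): no bracket -> illegal
(1,6): no bracket -> illegal
(2,1): flips 2 -> legal
(3,1): flips 2 -> legal
(3,5): no bracket -> illegal
(4,1): flips 3 -> legal
(5,1): no bracket -> illegal
(5,2): flips 3 -> legal
(5,3): flips 2 -> legal
B mobility = 7
-- W to move --
(0,0): flips 2 -> legal
(0,1): no bracket -> illegal
(0,2): no bracket -> illegal
(1,0): no bracket -> illegal
(1,2): flips 1 -> legal
(1,3): flips 1 -> legal
(1,6): flips 2 -> legal
(1,7): no bracket -> illegal
(2,0): no bracket -> illegal
(2,1): flips 2 -> legal
(3,1): no bracket -> illegal
(3,5): flips 2 -> legal
(3,6): flips 1 -> legal
(3,7): flips 1 -> legal
(4,5): flips 1 -> legal
(5,3): no bracket -> illegal
(5,5): flips 1 -> legal
(6,3): no bracket -> illegal
(6,4): flips 3 -> legal
(6,5): flips 1 -> legal
W mobility = 12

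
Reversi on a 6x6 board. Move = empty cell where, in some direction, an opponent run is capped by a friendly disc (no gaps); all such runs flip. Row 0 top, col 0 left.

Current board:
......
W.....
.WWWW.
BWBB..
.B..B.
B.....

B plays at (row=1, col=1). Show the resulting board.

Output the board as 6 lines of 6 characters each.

Answer: ......
WB....
.BBWW.
BBBB..
.B..B.
B.....

Derivation:
Place B at (1,1); scan 8 dirs for brackets.
Dir NW: first cell '.' (not opp) -> no flip
Dir N: first cell '.' (not opp) -> no flip
Dir NE: first cell '.' (not opp) -> no flip
Dir W: opp run (1,0), next=edge -> no flip
Dir E: first cell '.' (not opp) -> no flip
Dir SW: first cell '.' (not opp) -> no flip
Dir S: opp run (2,1) (3,1) capped by B -> flip
Dir SE: opp run (2,2) capped by B -> flip
All flips: (2,1) (2,2) (3,1)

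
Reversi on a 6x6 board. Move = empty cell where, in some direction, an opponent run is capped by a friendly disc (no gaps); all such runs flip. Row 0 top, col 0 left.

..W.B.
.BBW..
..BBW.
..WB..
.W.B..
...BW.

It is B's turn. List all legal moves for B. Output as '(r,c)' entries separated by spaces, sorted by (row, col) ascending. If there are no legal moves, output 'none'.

Answer: (0,3) (1,4) (1,5) (2,1) (2,5) (3,1) (4,2) (5,0) (5,5)

Derivation:
(0,1): no bracket -> illegal
(0,3): flips 1 -> legal
(1,4): flips 1 -> legal
(1,5): flips 1 -> legal
(2,1): flips 1 -> legal
(2,5): flips 1 -> legal
(3,0): no bracket -> illegal
(3,1): flips 1 -> legal
(3,4): no bracket -> illegal
(3,5): no bracket -> illegal
(4,0): no bracket -> illegal
(4,2): flips 1 -> legal
(4,4): no bracket -> illegal
(4,5): no bracket -> illegal
(5,0): flips 2 -> legal
(5,1): no bracket -> illegal
(5,2): no bracket -> illegal
(5,5): flips 1 -> legal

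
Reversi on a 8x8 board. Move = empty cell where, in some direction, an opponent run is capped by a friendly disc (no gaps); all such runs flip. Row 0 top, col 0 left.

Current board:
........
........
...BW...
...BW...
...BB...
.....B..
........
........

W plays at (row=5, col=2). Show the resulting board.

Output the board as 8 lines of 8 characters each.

Answer: ........
........
...BW...
...BW...
...WB...
..W..B..
........
........

Derivation:
Place W at (5,2); scan 8 dirs for brackets.
Dir NW: first cell '.' (not opp) -> no flip
Dir N: first cell '.' (not opp) -> no flip
Dir NE: opp run (4,3) capped by W -> flip
Dir W: first cell '.' (not opp) -> no flip
Dir E: first cell '.' (not opp) -> no flip
Dir SW: first cell '.' (not opp) -> no flip
Dir S: first cell '.' (not opp) -> no flip
Dir SE: first cell '.' (not opp) -> no flip
All flips: (4,3)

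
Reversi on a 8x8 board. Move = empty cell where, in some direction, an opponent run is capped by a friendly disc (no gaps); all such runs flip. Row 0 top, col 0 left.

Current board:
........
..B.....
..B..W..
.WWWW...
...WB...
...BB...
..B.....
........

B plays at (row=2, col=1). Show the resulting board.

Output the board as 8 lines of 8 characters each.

Place B at (2,1); scan 8 dirs for brackets.
Dir NW: first cell '.' (not opp) -> no flip
Dir N: first cell '.' (not opp) -> no flip
Dir NE: first cell 'B' (not opp) -> no flip
Dir W: first cell '.' (not opp) -> no flip
Dir E: first cell 'B' (not opp) -> no flip
Dir SW: first cell '.' (not opp) -> no flip
Dir S: opp run (3,1), next='.' -> no flip
Dir SE: opp run (3,2) (4,3) capped by B -> flip
All flips: (3,2) (4,3)

Answer: ........
..B.....
.BB..W..
.WBWW...
...BB...
...BB...
..B.....
........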